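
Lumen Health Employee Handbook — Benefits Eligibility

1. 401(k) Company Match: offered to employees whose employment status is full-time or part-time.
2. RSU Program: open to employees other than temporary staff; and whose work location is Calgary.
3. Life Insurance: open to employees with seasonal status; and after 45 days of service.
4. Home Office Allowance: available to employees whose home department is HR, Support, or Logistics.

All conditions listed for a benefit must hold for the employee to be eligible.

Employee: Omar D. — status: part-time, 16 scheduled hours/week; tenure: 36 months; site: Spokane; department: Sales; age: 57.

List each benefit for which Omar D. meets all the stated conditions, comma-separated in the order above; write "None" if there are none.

401(k) Company Match

401(k) Company Match — status part-time ✓ → eligible.
RSU Program — status part-time ✓ (not excluded); site Spokane ✗ (not Calgary) → not eligible.
Life Insurance — status part-time ✗ (requires seasonal) → not eligible.
Home Office Allowance — dept Sales ✗ → not eligible.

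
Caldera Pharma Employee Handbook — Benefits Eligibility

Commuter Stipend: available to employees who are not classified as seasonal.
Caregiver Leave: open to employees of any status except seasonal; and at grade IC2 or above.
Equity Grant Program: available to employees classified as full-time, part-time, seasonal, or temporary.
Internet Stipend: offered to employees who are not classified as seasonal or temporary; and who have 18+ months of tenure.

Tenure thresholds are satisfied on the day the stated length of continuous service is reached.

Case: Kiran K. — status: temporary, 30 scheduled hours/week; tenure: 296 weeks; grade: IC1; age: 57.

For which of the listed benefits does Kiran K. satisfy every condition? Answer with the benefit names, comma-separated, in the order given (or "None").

Commuter Stipend — status temporary ✓ (not excluded) → eligible.
Caregiver Leave — status temporary ✓ (not excluded); grade IC1 < IC2 ✗ → not eligible.
Equity Grant Program — status temporary ✓ → eligible.
Internet Stipend — status temporary ✗ (excluded) → not eligible.

Commuter Stipend, Equity Grant Program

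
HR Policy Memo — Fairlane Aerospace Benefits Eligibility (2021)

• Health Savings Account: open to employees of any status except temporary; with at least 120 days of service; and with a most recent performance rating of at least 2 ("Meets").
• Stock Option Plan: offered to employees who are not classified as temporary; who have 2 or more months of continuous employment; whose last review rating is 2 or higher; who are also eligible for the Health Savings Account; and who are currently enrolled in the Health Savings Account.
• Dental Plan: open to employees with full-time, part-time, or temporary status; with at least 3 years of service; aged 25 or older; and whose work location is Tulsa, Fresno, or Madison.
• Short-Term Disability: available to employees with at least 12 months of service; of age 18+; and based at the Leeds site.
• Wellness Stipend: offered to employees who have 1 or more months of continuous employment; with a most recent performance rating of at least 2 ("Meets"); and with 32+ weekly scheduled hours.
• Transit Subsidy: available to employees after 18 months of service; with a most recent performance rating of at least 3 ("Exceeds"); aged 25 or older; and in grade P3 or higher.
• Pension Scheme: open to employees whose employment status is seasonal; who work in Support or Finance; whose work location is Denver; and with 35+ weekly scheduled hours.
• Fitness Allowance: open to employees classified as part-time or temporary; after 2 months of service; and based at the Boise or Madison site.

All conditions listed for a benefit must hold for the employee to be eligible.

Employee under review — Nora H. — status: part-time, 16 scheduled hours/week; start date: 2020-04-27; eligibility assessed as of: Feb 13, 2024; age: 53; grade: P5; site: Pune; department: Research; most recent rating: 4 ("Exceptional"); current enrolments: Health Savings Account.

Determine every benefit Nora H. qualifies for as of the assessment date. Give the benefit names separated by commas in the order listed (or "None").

Service from 2020-04-27 to Feb 13, 2024: 1387 days.
Health Savings Account — status part-time ✓ (not excluded); service 1387 days ≥ 120 days ✓; rating 4 ≥ 2 ✓ → eligible.
Stock Option Plan — status part-time ✓ (not excluded); service 1387 days ≥ 2 months (≈60 days) ✓; rating 4 ≥ 2 ✓; eligible for Health Savings Account ✓; enrolled in Health Savings Account ✓ → eligible.
Dental Plan — status part-time ✓; service 1387 days ≥ 3 years (≈1095 days) ✓; age 53 ≥ 25 ✓; site Pune ✗ (not Tulsa, Fresno, or Madison) → not eligible.
Short-Term Disability — service 1387 days ≥ 12 months (≈360 days) ✓; age 53 ≥ 18 ✓; site Pune ✗ (not Leeds) → not eligible.
Wellness Stipend — service 1387 days ≥ 1 month (≈30 days) ✓; rating 4 ≥ 2 ✓; 16 hrs/wk < 32 ✗ → not eligible.
Transit Subsidy — service 1387 days ≥ 18 months (≈540 days) ✓; rating 4 ≥ 3 ✓; age 53 ≥ 25 ✓; grade P5 ≥ P3 ✓ → eligible.
Pension Scheme — status part-time ✗ (requires seasonal) → not eligible.
Fitness Allowance — status part-time ✓; service 1387 days ≥ 2 months (≈60 days) ✓; site Pune ✗ (not Boise or Madison) → not eligible.

Health Savings Account, Stock Option Plan, Transit Subsidy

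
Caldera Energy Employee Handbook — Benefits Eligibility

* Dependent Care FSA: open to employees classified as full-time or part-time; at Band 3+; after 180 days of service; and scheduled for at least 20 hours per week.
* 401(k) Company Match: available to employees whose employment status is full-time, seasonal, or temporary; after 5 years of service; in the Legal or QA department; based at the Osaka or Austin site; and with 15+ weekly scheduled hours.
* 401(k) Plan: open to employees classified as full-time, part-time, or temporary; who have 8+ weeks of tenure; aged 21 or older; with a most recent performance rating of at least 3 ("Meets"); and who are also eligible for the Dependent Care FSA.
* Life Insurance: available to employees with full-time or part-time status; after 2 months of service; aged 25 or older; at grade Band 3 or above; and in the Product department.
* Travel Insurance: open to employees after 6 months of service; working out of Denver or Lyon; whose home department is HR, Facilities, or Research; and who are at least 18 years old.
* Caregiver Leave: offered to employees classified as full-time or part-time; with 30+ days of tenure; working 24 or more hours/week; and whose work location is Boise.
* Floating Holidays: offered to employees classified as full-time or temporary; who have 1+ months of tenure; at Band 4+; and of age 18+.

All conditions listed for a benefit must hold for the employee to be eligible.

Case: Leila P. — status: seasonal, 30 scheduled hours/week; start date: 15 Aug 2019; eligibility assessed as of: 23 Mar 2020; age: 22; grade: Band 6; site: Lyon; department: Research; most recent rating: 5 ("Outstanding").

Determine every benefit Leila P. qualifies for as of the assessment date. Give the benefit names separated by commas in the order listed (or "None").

Service from 15 Aug 2019 to 23 Mar 2020: 221 days.
Dependent Care FSA — status seasonal ✗ (requires full-time or part-time) → not eligible.
401(k) Company Match — status seasonal ✓; service 221 days < 5 years (≈1825 days) ✗ → not eligible.
401(k) Plan — status seasonal ✗ (requires full-time, part-time, or temporary) → not eligible.
Life Insurance — status seasonal ✗ (requires full-time or part-time) → not eligible.
Travel Insurance — service 221 days ≥ 6 months (≈180 days) ✓; site Lyon ✓; dept Research ✓; age 22 ≥ 18 ✓ → eligible.
Caregiver Leave — status seasonal ✗ (requires full-time or part-time) → not eligible.
Floating Holidays — status seasonal ✗ (requires full-time or temporary) → not eligible.

Travel Insurance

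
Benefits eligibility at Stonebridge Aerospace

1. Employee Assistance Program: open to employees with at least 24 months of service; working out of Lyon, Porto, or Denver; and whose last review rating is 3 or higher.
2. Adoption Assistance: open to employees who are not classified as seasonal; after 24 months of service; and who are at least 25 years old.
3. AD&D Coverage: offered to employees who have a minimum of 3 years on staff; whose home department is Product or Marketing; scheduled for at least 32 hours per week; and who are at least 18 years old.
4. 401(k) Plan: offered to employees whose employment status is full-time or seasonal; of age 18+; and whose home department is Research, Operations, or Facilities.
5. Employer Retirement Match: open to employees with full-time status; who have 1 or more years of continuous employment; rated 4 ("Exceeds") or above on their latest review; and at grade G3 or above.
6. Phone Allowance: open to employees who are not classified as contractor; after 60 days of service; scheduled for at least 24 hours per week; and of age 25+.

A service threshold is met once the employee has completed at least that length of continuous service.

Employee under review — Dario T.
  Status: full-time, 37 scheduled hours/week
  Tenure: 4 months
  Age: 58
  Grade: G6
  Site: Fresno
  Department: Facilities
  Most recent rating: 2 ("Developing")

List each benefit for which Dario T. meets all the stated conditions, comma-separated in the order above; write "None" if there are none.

Employee Assistance Program — service 4 months < 24 months ✗ → not eligible.
Adoption Assistance — status full-time ✓ (not excluded); service 4 months < 24 months ✗ → not eligible.
AD&D Coverage — service 4 months < 3 years (≈1095 days) ✗ → not eligible.
401(k) Plan — status full-time ✓; age 58 ≥ 18 ✓; dept Facilities ✓ → eligible.
Employer Retirement Match — status full-time ✓; service 4 months < 1 year (≈365 days) ✗ → not eligible.
Phone Allowance — status full-time ✓ (not excluded); service 4 months ≥ 60 days ✓; 37 hrs/wk ≥ 24 ✓; age 58 ≥ 25 ✓ → eligible.

401(k) Plan, Phone Allowance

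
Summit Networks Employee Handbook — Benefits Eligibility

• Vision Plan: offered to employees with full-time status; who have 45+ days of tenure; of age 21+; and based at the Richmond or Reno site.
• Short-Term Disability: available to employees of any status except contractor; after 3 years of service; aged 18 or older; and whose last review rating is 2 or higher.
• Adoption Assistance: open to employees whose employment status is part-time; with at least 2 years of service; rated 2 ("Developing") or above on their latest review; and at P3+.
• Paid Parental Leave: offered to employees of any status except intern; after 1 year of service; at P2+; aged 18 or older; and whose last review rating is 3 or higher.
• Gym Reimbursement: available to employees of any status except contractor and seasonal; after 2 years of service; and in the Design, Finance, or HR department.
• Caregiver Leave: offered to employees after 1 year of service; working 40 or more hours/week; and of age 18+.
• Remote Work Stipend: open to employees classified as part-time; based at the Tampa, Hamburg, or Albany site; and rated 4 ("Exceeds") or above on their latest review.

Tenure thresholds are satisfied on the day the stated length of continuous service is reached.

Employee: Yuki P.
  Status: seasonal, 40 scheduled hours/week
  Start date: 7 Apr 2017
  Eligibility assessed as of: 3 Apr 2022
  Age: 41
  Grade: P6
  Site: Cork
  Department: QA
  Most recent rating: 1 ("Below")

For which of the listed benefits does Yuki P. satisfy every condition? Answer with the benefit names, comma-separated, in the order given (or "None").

Service from 7 Apr 2017 to 3 Apr 2022: 1822 days.
Vision Plan — status seasonal ✗ (requires full-time) → not eligible.
Short-Term Disability — status seasonal ✓ (not excluded); service 1822 days ≥ 3 years (≈1095 days) ✓; age 41 ≥ 18 ✓; rating 1 < 2 ✗ → not eligible.
Adoption Assistance — status seasonal ✗ (requires part-time) → not eligible.
Paid Parental Leave — status seasonal ✓ (not excluded); service 1822 days ≥ 1 year (≈365 days) ✓; grade P6 ≥ P2 ✓; age 41 ≥ 18 ✓; rating 1 < 3 ✗ → not eligible.
Gym Reimbursement — status seasonal ✗ (excluded) → not eligible.
Caregiver Leave — service 1822 days ≥ 1 year (≈365 days) ✓; 40 hrs/wk ≥ 40 ✓; age 41 ≥ 18 ✓ → eligible.
Remote Work Stipend — status seasonal ✗ (requires part-time) → not eligible.

Caregiver Leave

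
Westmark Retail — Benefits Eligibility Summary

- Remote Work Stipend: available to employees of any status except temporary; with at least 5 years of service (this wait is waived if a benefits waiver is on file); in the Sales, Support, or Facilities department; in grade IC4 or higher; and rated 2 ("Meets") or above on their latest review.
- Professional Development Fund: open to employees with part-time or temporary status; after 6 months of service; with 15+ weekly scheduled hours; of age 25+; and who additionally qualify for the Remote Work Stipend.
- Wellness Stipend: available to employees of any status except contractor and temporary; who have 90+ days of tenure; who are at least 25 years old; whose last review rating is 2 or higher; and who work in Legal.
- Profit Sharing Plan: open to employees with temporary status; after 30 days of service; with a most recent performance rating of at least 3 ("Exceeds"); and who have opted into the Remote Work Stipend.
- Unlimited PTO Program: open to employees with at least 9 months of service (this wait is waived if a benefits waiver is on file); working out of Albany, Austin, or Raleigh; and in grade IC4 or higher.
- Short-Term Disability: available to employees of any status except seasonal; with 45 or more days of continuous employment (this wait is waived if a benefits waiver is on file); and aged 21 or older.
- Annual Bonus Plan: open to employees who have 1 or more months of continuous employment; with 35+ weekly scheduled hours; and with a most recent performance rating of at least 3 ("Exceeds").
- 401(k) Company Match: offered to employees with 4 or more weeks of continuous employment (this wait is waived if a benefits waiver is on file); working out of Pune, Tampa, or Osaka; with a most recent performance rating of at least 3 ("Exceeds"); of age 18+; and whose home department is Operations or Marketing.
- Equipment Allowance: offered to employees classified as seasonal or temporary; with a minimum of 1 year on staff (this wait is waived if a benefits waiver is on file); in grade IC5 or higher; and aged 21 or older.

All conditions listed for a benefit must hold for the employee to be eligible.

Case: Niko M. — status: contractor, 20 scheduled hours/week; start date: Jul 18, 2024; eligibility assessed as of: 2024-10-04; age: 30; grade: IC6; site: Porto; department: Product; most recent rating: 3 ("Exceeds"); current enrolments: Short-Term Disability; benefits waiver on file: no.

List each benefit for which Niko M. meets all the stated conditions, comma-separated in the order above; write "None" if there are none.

Service from Jul 18, 2024 to 2024-10-04: 78 days.
Remote Work Stipend — status contractor ✓ (not excluded); no waiver, service 78 days < 5 years (≈1825 days) ✗ → not eligible.
Professional Development Fund — status contractor ✗ (requires part-time or temporary) → not eligible.
Wellness Stipend — status contractor ✗ (excluded) → not eligible.
Profit Sharing Plan — status contractor ✗ (requires temporary) → not eligible.
Unlimited PTO Program — no waiver, service 78 days < 9 months (≈270 days) ✗ → not eligible.
Short-Term Disability — status contractor ✓ (not excluded); no waiver, service 78 days ≥ 45 days ✓; age 30 ≥ 21 ✓ → eligible.
Annual Bonus Plan — service 78 days ≥ 1 month (≈30 days) ✓; 20 hrs/wk < 35 ✗ → not eligible.
401(k) Company Match — no waiver, service 78 days ≥ 4 weeks (≈28 days) ✓; site Porto ✗ (not Pune, Tampa, or Osaka) → not eligible.
Equipment Allowance — status contractor ✗ (requires seasonal or temporary) → not eligible.

Short-Term Disability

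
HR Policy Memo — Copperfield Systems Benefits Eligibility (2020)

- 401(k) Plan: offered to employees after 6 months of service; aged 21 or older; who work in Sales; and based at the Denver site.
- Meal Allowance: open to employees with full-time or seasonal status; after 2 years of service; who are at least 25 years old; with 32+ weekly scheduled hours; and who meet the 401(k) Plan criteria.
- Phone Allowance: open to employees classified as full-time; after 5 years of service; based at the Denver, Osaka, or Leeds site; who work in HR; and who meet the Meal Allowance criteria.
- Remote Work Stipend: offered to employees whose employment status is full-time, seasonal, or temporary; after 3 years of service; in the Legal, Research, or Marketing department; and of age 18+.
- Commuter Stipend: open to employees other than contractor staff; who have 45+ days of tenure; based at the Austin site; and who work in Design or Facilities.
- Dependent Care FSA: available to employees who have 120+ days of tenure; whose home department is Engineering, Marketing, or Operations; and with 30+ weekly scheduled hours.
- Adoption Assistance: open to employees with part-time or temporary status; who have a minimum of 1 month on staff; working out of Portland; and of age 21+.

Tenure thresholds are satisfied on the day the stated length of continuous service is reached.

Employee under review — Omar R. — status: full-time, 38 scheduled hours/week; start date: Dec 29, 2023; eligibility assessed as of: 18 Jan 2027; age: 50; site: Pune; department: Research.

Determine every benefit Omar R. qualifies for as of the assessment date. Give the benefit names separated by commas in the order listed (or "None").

Remote Work Stipend

Service from Dec 29, 2023 to 18 Jan 2027: 1116 days.
401(k) Plan — service 1116 days ≥ 6 months (≈180 days) ✓; age 50 ≥ 21 ✓; dept Research ✗ → not eligible.
Meal Allowance — status full-time ✓; service 1116 days ≥ 2 years (≈730 days) ✓; age 50 ≥ 25 ✓; 38 hrs/wk ≥ 32 ✓; not eligible for 401(k) Plan ✗ → not eligible.
Phone Allowance — status full-time ✓; service 1116 days < 5 years (≈1825 days) ✗ → not eligible.
Remote Work Stipend — status full-time ✓; service 1116 days ≥ 3 years (≈1095 days) ✓; dept Research ✓; age 50 ≥ 18 ✓ → eligible.
Commuter Stipend — status full-time ✓ (not excluded); service 1116 days ≥ 45 days ✓; site Pune ✗ (not Austin) → not eligible.
Dependent Care FSA — service 1116 days ≥ 120 days ✓; dept Research ✗ → not eligible.
Adoption Assistance — status full-time ✗ (requires part-time or temporary) → not eligible.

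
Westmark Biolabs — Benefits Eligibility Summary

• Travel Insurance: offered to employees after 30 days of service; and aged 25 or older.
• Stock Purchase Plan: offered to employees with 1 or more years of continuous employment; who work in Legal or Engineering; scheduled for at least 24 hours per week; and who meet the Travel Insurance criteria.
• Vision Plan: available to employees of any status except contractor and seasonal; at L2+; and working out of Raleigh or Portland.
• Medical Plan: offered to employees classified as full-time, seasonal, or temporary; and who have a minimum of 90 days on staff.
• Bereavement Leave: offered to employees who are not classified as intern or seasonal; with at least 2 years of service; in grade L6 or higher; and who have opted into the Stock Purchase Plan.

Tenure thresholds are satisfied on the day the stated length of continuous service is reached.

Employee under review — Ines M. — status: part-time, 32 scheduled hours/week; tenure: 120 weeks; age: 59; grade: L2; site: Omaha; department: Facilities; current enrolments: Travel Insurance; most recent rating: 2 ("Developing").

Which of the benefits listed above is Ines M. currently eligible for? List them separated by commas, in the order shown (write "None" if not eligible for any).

Travel Insurance — service 120 weeks ≥ 30 days ✓; age 59 ≥ 25 ✓ → eligible.
Stock Purchase Plan — service 120 weeks ≥ 1 year (≈365 days) ✓; dept Facilities ✗ → not eligible.
Vision Plan — status part-time ✓ (not excluded); grade L2 ≥ L2 ✓; site Omaha ✗ (not Raleigh or Portland) → not eligible.
Medical Plan — status part-time ✗ (requires full-time, seasonal, or temporary) → not eligible.
Bereavement Leave — status part-time ✓ (not excluded); service 120 weeks ≥ 2 years (≈730 days) ✓; grade L2 < L6 ✗ → not eligible.

Travel Insurance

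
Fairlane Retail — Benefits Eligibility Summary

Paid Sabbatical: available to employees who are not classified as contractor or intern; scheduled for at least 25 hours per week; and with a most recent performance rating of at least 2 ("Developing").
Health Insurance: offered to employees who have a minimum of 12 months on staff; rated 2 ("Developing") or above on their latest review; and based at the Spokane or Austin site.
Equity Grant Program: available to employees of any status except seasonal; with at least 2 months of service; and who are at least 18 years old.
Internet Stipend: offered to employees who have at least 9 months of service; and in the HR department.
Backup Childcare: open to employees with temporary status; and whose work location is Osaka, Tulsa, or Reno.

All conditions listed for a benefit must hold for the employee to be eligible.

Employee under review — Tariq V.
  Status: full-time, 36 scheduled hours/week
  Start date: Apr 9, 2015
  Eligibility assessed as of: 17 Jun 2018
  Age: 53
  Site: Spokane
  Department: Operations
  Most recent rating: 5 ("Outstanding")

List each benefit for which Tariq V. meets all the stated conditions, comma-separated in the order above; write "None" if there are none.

Paid Sabbatical, Health Insurance, Equity Grant Program

Service from Apr 9, 2015 to 17 Jun 2018: 1165 days.
Paid Sabbatical — status full-time ✓ (not excluded); 36 hrs/wk ≥ 25 ✓; rating 5 ≥ 2 ✓ → eligible.
Health Insurance — service 1165 days ≥ 12 months (≈360 days) ✓; rating 5 ≥ 2 ✓; site Spokane ✓ → eligible.
Equity Grant Program — status full-time ✓ (not excluded); service 1165 days ≥ 2 months (≈60 days) ✓; age 53 ≥ 18 ✓ → eligible.
Internet Stipend — service 1165 days ≥ 9 months (≈270 days) ✓; dept Operations ✗ → not eligible.
Backup Childcare — status full-time ✗ (requires temporary) → not eligible.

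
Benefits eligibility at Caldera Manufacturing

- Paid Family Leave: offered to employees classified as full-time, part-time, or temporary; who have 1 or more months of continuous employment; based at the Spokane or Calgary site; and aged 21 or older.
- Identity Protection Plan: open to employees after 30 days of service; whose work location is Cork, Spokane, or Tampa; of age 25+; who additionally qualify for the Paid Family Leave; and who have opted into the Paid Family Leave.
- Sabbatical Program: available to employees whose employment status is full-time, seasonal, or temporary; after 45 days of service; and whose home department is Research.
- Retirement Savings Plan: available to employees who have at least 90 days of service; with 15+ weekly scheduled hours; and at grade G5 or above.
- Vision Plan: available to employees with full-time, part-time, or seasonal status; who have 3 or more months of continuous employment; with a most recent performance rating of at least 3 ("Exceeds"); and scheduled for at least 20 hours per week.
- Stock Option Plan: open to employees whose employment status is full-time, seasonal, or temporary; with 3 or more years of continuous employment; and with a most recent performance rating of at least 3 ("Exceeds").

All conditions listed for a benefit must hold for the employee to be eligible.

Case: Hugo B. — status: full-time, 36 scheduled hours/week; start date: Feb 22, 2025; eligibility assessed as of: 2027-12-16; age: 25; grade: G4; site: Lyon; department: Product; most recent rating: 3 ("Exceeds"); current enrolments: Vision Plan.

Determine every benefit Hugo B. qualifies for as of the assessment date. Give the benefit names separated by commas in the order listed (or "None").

Vision Plan

Service from Feb 22, 2025 to 2027-12-16: 1027 days.
Paid Family Leave — status full-time ✓; service 1027 days ≥ 1 month (≈30 days) ✓; site Lyon ✗ (not Spokane or Calgary) → not eligible.
Identity Protection Plan — service 1027 days ≥ 30 days ✓; site Lyon ✗ (not Cork, Spokane, or Tampa) → not eligible.
Sabbatical Program — status full-time ✓; service 1027 days ≥ 45 days ✓; dept Product ✗ → not eligible.
Retirement Savings Plan — service 1027 days ≥ 90 days ✓; 36 hrs/wk ≥ 15 ✓; grade G4 < G5 ✗ → not eligible.
Vision Plan — status full-time ✓; service 1027 days ≥ 3 months (≈90 days) ✓; rating 3 ≥ 3 ✓; 36 hrs/wk ≥ 20 ✓ → eligible.
Stock Option Plan — status full-time ✓; service 1027 days < 3 years (≈1095 days) ✗ → not eligible.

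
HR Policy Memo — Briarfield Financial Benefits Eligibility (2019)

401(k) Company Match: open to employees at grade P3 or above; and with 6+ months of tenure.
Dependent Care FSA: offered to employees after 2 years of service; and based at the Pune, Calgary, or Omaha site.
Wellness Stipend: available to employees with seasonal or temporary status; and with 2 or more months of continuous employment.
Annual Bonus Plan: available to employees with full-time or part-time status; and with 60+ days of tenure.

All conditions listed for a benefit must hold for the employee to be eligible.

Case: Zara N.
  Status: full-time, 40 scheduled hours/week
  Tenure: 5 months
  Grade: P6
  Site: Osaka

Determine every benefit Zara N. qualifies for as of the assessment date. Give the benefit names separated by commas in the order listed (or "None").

401(k) Company Match — grade P6 ≥ P3 ✓; service 5 months < 6 months ✗ → not eligible.
Dependent Care FSA — service 5 months < 2 years (≈730 days) ✗ → not eligible.
Wellness Stipend — status full-time ✗ (requires seasonal or temporary) → not eligible.
Annual Bonus Plan — status full-time ✓; service 5 months ≥ 60 days ✓ → eligible.

Annual Bonus Plan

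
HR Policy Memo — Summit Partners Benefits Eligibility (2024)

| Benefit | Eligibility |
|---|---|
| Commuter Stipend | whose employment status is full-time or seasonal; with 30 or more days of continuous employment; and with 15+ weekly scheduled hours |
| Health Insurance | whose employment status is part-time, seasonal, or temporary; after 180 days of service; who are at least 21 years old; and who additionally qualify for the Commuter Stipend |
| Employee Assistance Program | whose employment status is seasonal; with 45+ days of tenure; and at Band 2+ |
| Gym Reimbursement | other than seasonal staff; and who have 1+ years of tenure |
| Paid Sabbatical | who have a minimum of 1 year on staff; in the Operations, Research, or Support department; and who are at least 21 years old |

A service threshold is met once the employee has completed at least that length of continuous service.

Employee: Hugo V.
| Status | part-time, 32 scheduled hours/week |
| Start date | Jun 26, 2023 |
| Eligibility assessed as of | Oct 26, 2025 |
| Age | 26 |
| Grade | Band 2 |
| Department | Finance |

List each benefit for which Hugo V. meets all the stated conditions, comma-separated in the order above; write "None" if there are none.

Gym Reimbursement

Service from Jun 26, 2023 to Oct 26, 2025: 853 days.
Commuter Stipend — status part-time ✗ (requires full-time or seasonal) → not eligible.
Health Insurance — status part-time ✓; service 853 days ≥ 180 days ✓; age 26 ≥ 21 ✓; not eligible for Commuter Stipend ✗ → not eligible.
Employee Assistance Program — status part-time ✗ (requires seasonal) → not eligible.
Gym Reimbursement — status part-time ✓ (not excluded); service 853 days ≥ 1 year (≈365 days) ✓ → eligible.
Paid Sabbatical — service 853 days ≥ 1 year (≈365 days) ✓; dept Finance ✗ → not eligible.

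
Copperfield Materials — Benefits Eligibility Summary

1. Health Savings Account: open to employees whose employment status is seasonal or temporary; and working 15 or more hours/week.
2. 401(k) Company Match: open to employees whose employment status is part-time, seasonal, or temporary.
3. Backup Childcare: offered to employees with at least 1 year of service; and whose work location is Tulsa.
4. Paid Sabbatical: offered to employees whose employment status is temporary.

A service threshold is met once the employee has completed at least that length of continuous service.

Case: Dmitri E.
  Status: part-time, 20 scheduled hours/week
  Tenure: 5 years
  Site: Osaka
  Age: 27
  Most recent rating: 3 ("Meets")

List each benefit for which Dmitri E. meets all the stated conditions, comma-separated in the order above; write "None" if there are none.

Health Savings Account — status part-time ✗ (requires seasonal or temporary) → not eligible.
401(k) Company Match — status part-time ✓ → eligible.
Backup Childcare — service 5 years ≥ 1 year ✓; site Osaka ✗ (not Tulsa) → not eligible.
Paid Sabbatical — status part-time ✗ (requires temporary) → not eligible.

401(k) Company Match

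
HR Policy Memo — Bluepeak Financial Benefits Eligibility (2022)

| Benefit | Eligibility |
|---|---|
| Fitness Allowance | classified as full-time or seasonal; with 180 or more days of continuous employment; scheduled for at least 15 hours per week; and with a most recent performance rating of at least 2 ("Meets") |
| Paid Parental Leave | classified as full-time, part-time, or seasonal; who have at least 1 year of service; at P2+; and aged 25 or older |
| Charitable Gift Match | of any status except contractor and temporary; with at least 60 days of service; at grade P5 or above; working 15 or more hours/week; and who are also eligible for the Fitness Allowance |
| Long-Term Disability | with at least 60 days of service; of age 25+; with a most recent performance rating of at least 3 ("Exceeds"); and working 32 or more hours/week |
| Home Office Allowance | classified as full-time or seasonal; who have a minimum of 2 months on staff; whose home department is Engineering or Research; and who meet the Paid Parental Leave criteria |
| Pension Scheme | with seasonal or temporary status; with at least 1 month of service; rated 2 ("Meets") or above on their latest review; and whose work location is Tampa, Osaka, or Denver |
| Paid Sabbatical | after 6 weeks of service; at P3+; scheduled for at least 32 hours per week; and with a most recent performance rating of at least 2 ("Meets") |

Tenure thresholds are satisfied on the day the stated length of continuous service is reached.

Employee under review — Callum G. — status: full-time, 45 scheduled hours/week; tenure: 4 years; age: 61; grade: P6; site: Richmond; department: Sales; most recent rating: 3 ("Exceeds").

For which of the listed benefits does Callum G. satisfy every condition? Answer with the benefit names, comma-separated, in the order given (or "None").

Fitness Allowance, Paid Parental Leave, Charitable Gift Match, Long-Term Disability, Paid Sabbatical

Fitness Allowance — status full-time ✓; service 4 years ≥ 180 days ✓; 45 hrs/wk ≥ 15 ✓; rating 3 ≥ 2 ✓ → eligible.
Paid Parental Leave — status full-time ✓; service 4 years ≥ 1 year ✓; grade P6 ≥ P2 ✓; age 61 ≥ 25 ✓ → eligible.
Charitable Gift Match — status full-time ✓ (not excluded); service 4 years ≥ 60 days ✓; grade P6 ≥ P5 ✓; 45 hrs/wk ≥ 15 ✓; eligible for Fitness Allowance ✓ → eligible.
Long-Term Disability — service 4 years ≥ 60 days ✓; age 61 ≥ 25 ✓; rating 3 ≥ 3 ✓; 45 hrs/wk ≥ 32 ✓ → eligible.
Home Office Allowance — status full-time ✓; service 4 years ≥ 2 months (≈60 days) ✓; dept Sales ✗ → not eligible.
Pension Scheme — status full-time ✗ (requires seasonal or temporary) → not eligible.
Paid Sabbatical — service 4 years ≥ 6 weeks (≈42 days) ✓; grade P6 ≥ P3 ✓; 45 hrs/wk ≥ 32 ✓; rating 3 ≥ 2 ✓ → eligible.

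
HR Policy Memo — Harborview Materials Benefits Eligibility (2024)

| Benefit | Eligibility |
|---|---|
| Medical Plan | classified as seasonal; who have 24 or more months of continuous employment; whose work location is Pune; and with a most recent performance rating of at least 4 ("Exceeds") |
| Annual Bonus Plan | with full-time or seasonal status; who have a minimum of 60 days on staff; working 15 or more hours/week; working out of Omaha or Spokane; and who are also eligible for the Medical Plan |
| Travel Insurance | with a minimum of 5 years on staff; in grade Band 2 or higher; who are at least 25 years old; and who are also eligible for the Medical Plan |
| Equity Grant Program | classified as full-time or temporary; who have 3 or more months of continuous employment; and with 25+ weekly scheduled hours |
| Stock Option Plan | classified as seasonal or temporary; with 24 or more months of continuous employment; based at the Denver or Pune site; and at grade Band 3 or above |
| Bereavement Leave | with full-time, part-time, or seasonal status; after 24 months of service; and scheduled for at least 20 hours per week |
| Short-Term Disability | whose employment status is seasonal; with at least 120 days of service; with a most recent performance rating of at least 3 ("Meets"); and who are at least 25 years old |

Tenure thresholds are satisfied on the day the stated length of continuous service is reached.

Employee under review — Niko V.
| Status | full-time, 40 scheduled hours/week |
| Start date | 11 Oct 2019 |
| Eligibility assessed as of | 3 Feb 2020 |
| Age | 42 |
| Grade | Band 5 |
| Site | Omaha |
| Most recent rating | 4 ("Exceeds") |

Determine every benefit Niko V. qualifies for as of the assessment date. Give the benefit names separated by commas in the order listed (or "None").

Service from 11 Oct 2019 to 3 Feb 2020: 115 days.
Medical Plan — status full-time ✗ (requires seasonal) → not eligible.
Annual Bonus Plan — status full-time ✓; service 115 days ≥ 60 days ✓; 40 hrs/wk ≥ 15 ✓; site Omaha ✓; not eligible for Medical Plan ✗ → not eligible.
Travel Insurance — service 115 days < 5 years (≈1825 days) ✗ → not eligible.
Equity Grant Program — status full-time ✓; service 115 days ≥ 3 months (≈90 days) ✓; 40 hrs/wk ≥ 25 ✓ → eligible.
Stock Option Plan — status full-time ✗ (requires seasonal or temporary) → not eligible.
Bereavement Leave — status full-time ✓; service 115 days < 24 months (≈720 days) ✗ → not eligible.
Short-Term Disability — status full-time ✗ (requires seasonal) → not eligible.

Equity Grant Program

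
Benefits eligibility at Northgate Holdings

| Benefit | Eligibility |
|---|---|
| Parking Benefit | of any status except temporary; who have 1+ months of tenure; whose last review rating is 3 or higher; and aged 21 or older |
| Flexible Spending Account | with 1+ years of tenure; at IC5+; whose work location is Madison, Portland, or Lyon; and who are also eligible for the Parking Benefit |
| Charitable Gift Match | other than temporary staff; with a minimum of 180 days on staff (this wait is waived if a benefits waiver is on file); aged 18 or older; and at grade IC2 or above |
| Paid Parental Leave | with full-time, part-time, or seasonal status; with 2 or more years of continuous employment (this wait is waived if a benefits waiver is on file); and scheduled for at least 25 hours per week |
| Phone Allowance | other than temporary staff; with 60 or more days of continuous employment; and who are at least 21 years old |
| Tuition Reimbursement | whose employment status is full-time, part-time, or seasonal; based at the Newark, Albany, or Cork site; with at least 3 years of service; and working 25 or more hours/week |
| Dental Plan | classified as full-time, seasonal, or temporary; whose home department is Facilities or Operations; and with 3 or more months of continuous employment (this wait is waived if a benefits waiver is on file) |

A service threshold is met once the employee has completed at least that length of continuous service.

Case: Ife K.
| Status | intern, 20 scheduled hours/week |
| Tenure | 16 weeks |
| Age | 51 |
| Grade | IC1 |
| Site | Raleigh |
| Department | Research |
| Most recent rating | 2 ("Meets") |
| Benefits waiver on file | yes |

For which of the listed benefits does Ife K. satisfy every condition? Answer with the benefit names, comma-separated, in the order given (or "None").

Parking Benefit — status intern ✓ (not excluded); service 16 weeks ≥ 1 month (≈30 days) ✓; rating 2 < 3 ✗ → not eligible.
Flexible Spending Account — service 16 weeks < 1 year (≈365 days) ✗ → not eligible.
Charitable Gift Match — status intern ✓ (not excluded); benefits waiver on file ✓; age 51 ≥ 18 ✓; grade IC1 < IC2 ✗ → not eligible.
Paid Parental Leave — status intern ✗ (requires full-time, part-time, or seasonal) → not eligible.
Phone Allowance — status intern ✓ (not excluded); service 16 weeks ≥ 60 days ✓; age 51 ≥ 21 ✓ → eligible.
Tuition Reimbursement — status intern ✗ (requires full-time, part-time, or seasonal) → not eligible.
Dental Plan — status intern ✗ (requires full-time, seasonal, or temporary) → not eligible.

Phone Allowance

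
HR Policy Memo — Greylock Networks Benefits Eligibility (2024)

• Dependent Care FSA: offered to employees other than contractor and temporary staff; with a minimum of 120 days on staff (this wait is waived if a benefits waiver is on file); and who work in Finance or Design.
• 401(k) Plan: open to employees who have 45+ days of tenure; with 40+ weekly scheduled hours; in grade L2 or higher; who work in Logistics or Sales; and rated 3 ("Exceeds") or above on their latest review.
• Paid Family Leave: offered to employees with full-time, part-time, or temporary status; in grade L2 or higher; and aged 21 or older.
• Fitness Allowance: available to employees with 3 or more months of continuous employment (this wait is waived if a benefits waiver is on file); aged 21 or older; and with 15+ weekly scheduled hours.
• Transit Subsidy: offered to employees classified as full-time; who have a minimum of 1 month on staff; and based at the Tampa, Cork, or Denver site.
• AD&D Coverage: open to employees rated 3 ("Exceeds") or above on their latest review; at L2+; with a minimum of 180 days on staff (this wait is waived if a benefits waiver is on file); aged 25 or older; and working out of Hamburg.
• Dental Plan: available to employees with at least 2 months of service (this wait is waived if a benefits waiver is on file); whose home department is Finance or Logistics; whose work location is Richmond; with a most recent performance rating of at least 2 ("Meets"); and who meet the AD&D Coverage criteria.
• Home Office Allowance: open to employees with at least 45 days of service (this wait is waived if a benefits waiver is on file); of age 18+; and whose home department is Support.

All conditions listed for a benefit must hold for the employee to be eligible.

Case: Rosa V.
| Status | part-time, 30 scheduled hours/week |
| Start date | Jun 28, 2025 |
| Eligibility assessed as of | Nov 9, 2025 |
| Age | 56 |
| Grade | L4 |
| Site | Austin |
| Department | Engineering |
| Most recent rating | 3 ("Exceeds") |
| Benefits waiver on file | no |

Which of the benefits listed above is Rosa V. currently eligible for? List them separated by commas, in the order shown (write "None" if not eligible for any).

Service from Jun 28, 2025 to Nov 9, 2025: 134 days.
Dependent Care FSA — status part-time ✓ (not excluded); no waiver, service 134 days ≥ 120 days ✓; dept Engineering ✗ → not eligible.
401(k) Plan — service 134 days ≥ 45 days ✓; 30 hrs/wk < 40 ✗ → not eligible.
Paid Family Leave — status part-time ✓; grade L4 ≥ L2 ✓; age 56 ≥ 21 ✓ → eligible.
Fitness Allowance — no waiver, service 134 days ≥ 3 months (≈90 days) ✓; age 56 ≥ 21 ✓; 30 hrs/wk ≥ 15 ✓ → eligible.
Transit Subsidy — status part-time ✗ (requires full-time) → not eligible.
AD&D Coverage — rating 3 ≥ 3 ✓; grade L4 ≥ L2 ✓; no waiver, service 134 days < 180 days ✗ → not eligible.
Dental Plan — no waiver, service 134 days ≥ 2 months (≈60 days) ✓; dept Engineering ✗ → not eligible.
Home Office Allowance — no waiver, service 134 days ≥ 45 days ✓; age 56 ≥ 18 ✓; dept Engineering ✗ → not eligible.

Paid Family Leave, Fitness Allowance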